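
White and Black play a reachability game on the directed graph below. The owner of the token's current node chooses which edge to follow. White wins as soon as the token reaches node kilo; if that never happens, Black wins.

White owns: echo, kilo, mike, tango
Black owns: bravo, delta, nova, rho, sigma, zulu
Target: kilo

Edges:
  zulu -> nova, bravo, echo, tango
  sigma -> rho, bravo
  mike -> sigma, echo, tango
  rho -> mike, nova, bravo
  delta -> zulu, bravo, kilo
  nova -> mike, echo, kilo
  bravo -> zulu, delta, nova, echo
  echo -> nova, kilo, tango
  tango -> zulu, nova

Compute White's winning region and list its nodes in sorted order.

echo, kilo, mike, nova, tango

A0 = {kilo}
A1: add {echo} — echo (White) has echo→kilo.
A2: add {mike} — mike (White) has mike→echo.
A3: add {nova} — nova (Black): all of {mike, echo, kilo} already in.
A4: add {tango} — tango (White) has tango→nova.
A5 = A4; e.g. zulu (Black) can still go to bravo. Fixed point.
White's winning region = {echo, kilo, mike, nova, tango}.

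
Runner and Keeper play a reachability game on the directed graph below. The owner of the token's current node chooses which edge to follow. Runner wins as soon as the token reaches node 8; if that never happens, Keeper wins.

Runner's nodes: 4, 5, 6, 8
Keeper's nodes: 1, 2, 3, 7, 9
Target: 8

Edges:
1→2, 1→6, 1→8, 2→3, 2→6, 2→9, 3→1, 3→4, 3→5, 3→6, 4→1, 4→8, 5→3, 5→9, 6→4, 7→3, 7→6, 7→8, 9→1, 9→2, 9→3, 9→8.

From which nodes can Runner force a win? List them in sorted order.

4, 6, 8

A0 = {8}
A1: add {4} — 4 (Runner) has 4→8.
A2: add {6} — 6 (Runner) has 6→4.
A3 = A2; e.g. 1 (Keeper) can still go to 2. Fixed point.
Runner's winning region = {4, 6, 8}.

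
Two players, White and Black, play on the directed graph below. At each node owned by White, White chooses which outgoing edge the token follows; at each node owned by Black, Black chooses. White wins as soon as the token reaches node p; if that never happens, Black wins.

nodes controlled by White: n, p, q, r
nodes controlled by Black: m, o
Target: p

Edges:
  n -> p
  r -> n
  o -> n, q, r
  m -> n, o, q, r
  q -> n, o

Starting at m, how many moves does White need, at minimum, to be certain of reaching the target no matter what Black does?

A0 = {p}
A1: add {n} — n (White) has n→p.
A2: add {q, r} — q (White) has q→n; r (White) has r→n.
A3: add {o} — o (Black): all of {n, q, r} already in.
A4: add {m} — m (Black): all of {n, o, q, r} already in.
A4 = all vertices. Fixed point.
m enters the attractor at level 4, so White can force the target in 4 moves from there.

4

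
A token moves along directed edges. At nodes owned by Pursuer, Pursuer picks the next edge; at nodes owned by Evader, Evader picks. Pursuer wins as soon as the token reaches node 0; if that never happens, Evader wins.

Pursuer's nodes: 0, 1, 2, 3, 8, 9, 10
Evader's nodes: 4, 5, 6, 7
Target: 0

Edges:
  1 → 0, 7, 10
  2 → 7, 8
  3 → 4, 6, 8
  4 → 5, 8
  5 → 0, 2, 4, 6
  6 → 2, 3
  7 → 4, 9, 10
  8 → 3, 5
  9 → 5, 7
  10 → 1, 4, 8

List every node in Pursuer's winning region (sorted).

A0 = {0}
A1: add {1} — 1 (Pursuer) has 1→0.
A2: add {10} — 10 (Pursuer) has 10→1.
A3 = A2; e.g. 2 (Pursuer) has no edge into A2. Fixed point.
Pursuer's winning region = {0, 1, 10}.

0, 1, 10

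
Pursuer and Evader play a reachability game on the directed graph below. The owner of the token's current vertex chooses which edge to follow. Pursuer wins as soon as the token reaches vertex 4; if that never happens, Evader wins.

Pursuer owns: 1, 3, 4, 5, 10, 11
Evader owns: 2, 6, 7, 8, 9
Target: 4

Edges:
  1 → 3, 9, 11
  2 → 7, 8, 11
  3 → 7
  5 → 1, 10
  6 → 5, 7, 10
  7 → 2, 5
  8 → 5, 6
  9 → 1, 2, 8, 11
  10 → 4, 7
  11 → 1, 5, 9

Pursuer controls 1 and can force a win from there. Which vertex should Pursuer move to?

11

A0 = {4}
A1: add {10} — 10 (Pursuer) has 10→4.
A2: add {5} — 5 (Pursuer) has 5→10.
A3: add {11} — 11 (Pursuer) has 11→5.
A4: add {1} — 1 (Pursuer) has 1→11.
A5 = A4; e.g. 2 (Evader) can still go to 7. Fixed point.
From 1, successor 11 is in the attractor (rank 3); the other successors 3, 9 are not.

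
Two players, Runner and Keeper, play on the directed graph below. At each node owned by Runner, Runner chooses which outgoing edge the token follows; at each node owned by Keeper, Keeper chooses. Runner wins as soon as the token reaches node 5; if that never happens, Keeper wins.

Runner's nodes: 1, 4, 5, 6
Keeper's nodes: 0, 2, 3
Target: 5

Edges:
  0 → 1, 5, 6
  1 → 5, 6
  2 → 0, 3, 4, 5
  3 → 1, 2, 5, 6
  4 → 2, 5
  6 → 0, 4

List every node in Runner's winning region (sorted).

0, 1, 4, 5, 6

A0 = {5}
A1: add {1, 4} — 1 (Runner) has 1→5; 4 (Runner) has 4→5.
A2: add {6} — 6 (Runner) has 6→4.
A3: add {0} — 0 (Keeper): all of {1, 5, 6} already in.
A4 = A3; e.g. 2 (Keeper) can still go to 3. Fixed point.
Runner's winning region = {0, 1, 4, 5, 6}.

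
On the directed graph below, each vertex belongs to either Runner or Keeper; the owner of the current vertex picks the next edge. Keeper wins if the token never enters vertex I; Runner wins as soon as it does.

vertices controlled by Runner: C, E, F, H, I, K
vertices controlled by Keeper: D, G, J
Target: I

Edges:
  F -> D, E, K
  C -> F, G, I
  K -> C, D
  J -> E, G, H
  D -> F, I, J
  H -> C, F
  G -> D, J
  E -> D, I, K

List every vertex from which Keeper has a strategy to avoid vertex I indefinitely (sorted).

D, G, J

A0 = {I}
A1: add {C, E} — C (Runner) has C→I; E (Runner) has E→I.
A2: add {F, H, K} — F (Runner) has F→E; H (Runner) has H→C; K (Runner) has K→C.
A3 = A2; e.g. D (Keeper) can still go to J. Fixed point.
Runner's attractor = {C, E, F, H, I, K}; Keeper avoids the target exactly from the complement.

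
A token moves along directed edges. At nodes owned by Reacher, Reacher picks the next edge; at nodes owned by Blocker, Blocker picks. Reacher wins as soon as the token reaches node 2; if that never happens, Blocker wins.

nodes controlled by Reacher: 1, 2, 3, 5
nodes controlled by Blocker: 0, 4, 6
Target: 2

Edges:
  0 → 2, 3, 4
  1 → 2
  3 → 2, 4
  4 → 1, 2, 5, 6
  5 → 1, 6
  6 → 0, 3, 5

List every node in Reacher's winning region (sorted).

1, 2, 3, 5

A0 = {2}
A1: add {1, 3} — 1 (Reacher) has 1→2; 3 (Reacher) has 3→2.
A2: add {5} — 5 (Reacher) has 5→1.
A3 = A2; e.g. 0 (Blocker) can still go to 4. Fixed point.
Reacher's winning region = {1, 2, 3, 5}.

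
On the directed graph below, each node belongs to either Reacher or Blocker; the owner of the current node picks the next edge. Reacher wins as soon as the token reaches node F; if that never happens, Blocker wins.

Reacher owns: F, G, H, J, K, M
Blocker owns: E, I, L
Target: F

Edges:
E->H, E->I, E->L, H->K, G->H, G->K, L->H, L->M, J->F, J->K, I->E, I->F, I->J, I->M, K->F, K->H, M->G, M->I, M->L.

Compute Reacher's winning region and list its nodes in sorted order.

A0 = {F}
A1: add {J, K} — J (Reacher) has J→F; K (Reacher) has K→F.
A2: add {G, H} — G (Reacher) has G→K; H (Reacher) has H→K.
A3: add {M} — M (Reacher) has M→G.
A4: add {L} — L (Blocker): all of {H, M} already in.
A5 = A4; e.g. E (Blocker) can still go to I. Fixed point.
Reacher's winning region = {F, G, H, J, K, L, M}.

F, G, H, J, K, L, M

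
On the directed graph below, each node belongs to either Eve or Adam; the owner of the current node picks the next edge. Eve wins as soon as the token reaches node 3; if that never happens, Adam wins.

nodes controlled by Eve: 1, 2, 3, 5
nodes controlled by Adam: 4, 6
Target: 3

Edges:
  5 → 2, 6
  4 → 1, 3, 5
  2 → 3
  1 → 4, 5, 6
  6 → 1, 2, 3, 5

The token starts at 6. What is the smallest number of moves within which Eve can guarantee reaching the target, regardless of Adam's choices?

4

A0 = {3}
A1: add {2} — 2 (Eve) has 2→3.
A2: add {5} — 5 (Eve) has 5→2.
A3: add {1} — 1 (Eve) has 1→5.
A4: add {4, 6} — 4 (Adam): all of {1, 3, 5} already in; 6 (Adam): all of {1, 2, 3, 5} already in.
A4 = all vertices. Fixed point.
6 enters the attractor at level 4, so Eve can force the target in 4 moves from there.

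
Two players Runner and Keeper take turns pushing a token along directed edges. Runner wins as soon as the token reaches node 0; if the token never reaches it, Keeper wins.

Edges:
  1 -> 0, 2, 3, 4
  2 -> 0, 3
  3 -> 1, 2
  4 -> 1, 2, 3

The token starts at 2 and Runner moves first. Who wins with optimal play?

Track states (vertex, player-to-move).
A0 = {(0,Runner), (0,Keeper)}
A1: add {(1,Runner), (2,Runner)}.
(2,Runner) ∈ A1 ⇒ Runner forces the target.

Runner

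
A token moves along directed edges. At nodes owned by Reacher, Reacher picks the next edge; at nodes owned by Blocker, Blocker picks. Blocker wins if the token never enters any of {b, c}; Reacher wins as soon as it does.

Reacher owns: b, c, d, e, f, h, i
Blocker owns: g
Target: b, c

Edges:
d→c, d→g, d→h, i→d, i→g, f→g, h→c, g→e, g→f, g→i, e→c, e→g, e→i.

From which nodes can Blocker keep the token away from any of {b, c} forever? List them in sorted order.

A0 = {b, c}
A1: add {d, e, h} — d (Reacher) has d→c; e (Reacher) has e→c; h (Reacher) has h→c.
A2: add {i} — i (Reacher) has i→d.
A3 = A2; e.g. f (Reacher) has no edge into A2. Fixed point.
Reacher's attractor = {b, c, d, e, h, i}; Blocker avoids the target exactly from the complement.

f, g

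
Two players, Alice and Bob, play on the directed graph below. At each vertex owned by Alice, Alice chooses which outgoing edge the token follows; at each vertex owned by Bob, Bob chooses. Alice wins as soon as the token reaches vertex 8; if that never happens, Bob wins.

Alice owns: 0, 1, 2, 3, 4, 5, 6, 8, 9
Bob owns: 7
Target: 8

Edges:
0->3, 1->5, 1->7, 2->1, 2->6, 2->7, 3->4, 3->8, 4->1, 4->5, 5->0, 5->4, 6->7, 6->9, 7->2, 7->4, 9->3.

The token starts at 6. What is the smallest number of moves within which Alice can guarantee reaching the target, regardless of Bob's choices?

3

A0 = {8}
A1: add {3} — 3 (Alice) has 3→8.
A2: add {0, 9} — 0 (Alice) has 0→3; 9 (Alice) has 9→3.
A3: add {5, 6} — 5 (Alice) has 5→0; 6 (Alice) has 6→9.
6 enters the attractor at level 3, so Alice can force the target in 3 moves from there.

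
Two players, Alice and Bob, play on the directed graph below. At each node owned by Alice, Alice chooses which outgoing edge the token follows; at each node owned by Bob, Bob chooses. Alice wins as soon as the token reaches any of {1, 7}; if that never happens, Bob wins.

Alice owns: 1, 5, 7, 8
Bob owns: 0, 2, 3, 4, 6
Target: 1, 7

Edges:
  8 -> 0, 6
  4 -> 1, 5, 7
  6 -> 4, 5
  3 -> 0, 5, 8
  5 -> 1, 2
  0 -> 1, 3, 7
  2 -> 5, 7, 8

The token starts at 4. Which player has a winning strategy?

A0 = {1, 7}
A1: add {5} — 5 (Alice) has 5→1.
A2: add {4} — 4 (Bob): all of {1, 5, 7} already in.
4 ∈ A2, so Alice can force the target.

Alice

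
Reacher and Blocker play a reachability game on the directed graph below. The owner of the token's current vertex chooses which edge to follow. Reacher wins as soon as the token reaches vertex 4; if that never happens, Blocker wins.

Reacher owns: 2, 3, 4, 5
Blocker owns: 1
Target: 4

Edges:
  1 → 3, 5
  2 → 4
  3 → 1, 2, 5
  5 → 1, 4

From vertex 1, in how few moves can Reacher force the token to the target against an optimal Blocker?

3

A0 = {4}
A1: add {2, 5} — 2 (Reacher) has 2→4; 5 (Reacher) has 5→4.
A2: add {3} — 3 (Reacher) has 3→2.
A3: add {1} — 1 (Blocker): all of {3, 5} already in.
A3 = all vertices. Fixed point.
1 enters the attractor at level 3, so Reacher can force the target in 3 moves from there.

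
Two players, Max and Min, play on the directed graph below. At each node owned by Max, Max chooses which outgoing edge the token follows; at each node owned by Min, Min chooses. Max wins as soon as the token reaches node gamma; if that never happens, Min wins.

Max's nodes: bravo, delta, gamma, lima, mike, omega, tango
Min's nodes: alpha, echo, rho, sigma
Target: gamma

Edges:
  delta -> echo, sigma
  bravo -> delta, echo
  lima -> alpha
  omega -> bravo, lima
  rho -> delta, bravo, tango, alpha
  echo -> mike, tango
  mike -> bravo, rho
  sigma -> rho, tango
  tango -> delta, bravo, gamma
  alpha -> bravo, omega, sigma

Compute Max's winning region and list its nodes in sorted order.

gamma, tango

A0 = {gamma}
A1: add {tango} — tango (Max) has tango→gamma.
A2 = A1; e.g. delta (Max) has no edge into A1. Fixed point.
Max's winning region = {gamma, tango}.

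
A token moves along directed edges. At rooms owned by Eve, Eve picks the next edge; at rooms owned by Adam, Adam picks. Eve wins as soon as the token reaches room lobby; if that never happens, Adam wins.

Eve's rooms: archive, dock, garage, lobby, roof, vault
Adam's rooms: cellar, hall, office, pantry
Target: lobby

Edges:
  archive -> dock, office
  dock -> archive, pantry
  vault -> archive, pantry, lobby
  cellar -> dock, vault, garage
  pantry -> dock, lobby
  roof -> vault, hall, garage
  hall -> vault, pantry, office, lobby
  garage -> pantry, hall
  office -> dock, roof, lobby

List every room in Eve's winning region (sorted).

lobby, roof, vault

A0 = {lobby}
A1: add {vault} — vault (Eve) has vault→lobby.
A2: add {roof} — roof (Eve) has roof→vault.
A3 = A2; e.g. archive (Eve) has no edge into A2. Fixed point.
Eve's winning region = {lobby, roof, vault}.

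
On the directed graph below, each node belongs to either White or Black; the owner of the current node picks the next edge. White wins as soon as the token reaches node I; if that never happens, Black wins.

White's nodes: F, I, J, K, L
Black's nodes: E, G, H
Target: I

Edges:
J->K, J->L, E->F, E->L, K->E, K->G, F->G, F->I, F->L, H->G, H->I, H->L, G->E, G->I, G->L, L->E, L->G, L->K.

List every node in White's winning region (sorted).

A0 = {I}
A1: add {F} — F (White) has F→I.
A2 = A1; e.g. E (Black) can still go to L. Fixed point.
White's winning region = {F, I}.

F, I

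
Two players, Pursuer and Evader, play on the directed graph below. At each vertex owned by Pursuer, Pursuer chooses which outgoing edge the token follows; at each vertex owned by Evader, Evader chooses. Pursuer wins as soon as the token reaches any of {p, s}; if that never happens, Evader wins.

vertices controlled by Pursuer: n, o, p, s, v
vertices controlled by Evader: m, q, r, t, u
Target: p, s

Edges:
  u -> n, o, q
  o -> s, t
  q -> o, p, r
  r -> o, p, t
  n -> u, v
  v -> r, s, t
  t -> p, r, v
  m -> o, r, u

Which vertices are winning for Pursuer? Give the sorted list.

n, o, p, s, v

A0 = {p, s}
A1: add {o, v} — o (Pursuer) has o→s; v (Pursuer) has v→s.
A2: add {n} — n (Pursuer) has n→v.
A3 = A2; e.g. m (Evader) can still go to r. Fixed point.
Pursuer's winning region = {n, o, p, s, v}.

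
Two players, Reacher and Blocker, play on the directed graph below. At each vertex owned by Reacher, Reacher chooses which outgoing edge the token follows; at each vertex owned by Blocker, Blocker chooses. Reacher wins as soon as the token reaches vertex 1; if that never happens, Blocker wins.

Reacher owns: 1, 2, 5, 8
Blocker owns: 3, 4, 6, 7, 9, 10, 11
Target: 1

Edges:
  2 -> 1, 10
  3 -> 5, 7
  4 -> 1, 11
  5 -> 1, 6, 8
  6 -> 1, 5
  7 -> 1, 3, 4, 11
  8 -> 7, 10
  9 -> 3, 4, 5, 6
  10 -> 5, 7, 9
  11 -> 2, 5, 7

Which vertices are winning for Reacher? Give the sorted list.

1, 2, 5, 6

A0 = {1}
A1: add {2, 5} — 2 (Reacher) has 2→1; 5 (Reacher) has 5→1.
A2: add {6} — 6 (Blocker): all of {1, 5} already in.
A3 = A2; e.g. 3 (Blocker) can still go to 7. Fixed point.
Reacher's winning region = {1, 2, 5, 6}.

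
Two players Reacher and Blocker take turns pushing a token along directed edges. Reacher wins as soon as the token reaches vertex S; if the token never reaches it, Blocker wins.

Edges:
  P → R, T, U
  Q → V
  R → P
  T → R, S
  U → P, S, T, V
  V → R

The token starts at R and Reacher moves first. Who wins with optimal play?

Track states (vertex, player-to-move).
A0 = {(S,Reacher), (S,Blocker)}
A1: add {(T,Reacher), (U,Reacher)}.
A2 = A1; e.g. (P,Reacher) stays out. (R,Reacher) never enters ⇒ Blocker avoids the target.

Blocker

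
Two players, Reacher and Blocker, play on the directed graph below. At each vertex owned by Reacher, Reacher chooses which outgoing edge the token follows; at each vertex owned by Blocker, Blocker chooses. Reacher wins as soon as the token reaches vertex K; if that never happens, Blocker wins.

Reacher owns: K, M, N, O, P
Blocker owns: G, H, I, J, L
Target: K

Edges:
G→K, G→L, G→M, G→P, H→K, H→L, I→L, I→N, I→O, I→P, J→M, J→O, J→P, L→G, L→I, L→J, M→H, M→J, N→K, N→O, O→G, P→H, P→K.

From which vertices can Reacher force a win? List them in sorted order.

K, N, P

A0 = {K}
A1: add {N, P} — N (Reacher) has N→K; P (Reacher) has P→K.
A2 = A1; e.g. G (Blocker) can still go to L. Fixed point.
Reacher's winning region = {K, N, P}.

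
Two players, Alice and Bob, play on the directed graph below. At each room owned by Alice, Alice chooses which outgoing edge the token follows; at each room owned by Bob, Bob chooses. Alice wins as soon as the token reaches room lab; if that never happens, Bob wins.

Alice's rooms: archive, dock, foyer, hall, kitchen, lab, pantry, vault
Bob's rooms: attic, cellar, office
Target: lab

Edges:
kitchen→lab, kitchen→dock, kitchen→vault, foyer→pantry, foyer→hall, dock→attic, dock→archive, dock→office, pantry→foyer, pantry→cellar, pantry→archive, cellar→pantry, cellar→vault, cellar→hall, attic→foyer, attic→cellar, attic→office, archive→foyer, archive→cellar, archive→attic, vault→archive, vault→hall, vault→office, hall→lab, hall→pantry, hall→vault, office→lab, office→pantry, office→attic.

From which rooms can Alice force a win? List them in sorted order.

A0 = {lab}
A1: add {hall, kitchen} — kitchen (Alice) has kitchen→lab; hall (Alice) has hall→lab.
A2: add {foyer, vault} — foyer (Alice) has foyer→hall; vault (Alice) has vault→hall.
A3: add {archive, pantry} — pantry (Alice) has pantry→foyer; archive (Alice) has archive→foyer.
A4: add {cellar, dock} — dock (Alice) has dock→archive; cellar (Bob): all of {pantry, vault, hall} already in.
A5 = A4; e.g. attic (Bob) can still go to office. Fixed point.
Alice's winning region = {archive, cellar, dock, foyer, hall, kitchen, lab, pantry, vault}.

archive, cellar, dock, foyer, hall, kitchen, lab, pantry, vault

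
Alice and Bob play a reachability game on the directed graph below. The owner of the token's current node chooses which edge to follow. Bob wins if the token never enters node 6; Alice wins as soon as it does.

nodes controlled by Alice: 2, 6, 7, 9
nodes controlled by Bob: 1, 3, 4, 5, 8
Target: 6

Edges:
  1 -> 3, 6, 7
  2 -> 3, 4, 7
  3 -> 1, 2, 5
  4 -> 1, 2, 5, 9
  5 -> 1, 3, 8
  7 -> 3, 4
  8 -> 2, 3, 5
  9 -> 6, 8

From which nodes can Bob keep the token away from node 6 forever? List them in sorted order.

1, 2, 3, 4, 5, 7, 8

A0 = {6}
A1: add {9} — 9 (Alice) has 9→6.
A2 = A1; e.g. 1 (Bob) can still go to 3. Fixed point.
Alice's attractor = {6, 9}; Bob avoids the target exactly from the complement.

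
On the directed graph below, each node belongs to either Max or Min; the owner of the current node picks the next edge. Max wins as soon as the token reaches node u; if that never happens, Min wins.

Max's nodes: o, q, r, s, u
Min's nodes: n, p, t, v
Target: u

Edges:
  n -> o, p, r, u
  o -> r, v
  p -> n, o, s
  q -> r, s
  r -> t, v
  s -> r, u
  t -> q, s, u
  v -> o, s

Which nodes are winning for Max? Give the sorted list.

A0 = {u}
A1: add {s} — s (Max) has s→u.
A2: add {q} — q (Max) has q→s.
A3: add {t} — t (Min): all of {q, s, u} already in.
A4: add {r} — r (Max) has r→t.
A5: add {o} — o (Max) has o→r.
A6: add {v} — v (Min): all of {o, s} already in.
A7 = A6; e.g. n (Min) can still go to p. Fixed point.
Max's winning region = {o, q, r, s, t, u, v}.

o, q, r, s, t, u, v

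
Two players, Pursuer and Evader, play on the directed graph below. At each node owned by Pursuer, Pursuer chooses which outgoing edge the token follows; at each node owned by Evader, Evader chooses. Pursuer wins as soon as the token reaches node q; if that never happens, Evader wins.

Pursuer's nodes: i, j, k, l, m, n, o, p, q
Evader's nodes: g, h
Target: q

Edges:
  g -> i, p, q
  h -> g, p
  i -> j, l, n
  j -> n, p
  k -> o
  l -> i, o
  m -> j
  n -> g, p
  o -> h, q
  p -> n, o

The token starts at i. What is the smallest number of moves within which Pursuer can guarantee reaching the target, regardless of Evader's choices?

3

A0 = {q}
A1: add {o} — o (Pursuer) has o→q.
A2: add {k, l, p} — k (Pursuer) has k→o; l (Pursuer) has l→o; p (Pursuer) has p→o.
A3: add {i, j, n} — i (Pursuer) has i→l; j (Pursuer) has j→p; n (Pursuer) has n→p.
i enters the attractor at level 3, so Pursuer can force the target in 3 moves from there.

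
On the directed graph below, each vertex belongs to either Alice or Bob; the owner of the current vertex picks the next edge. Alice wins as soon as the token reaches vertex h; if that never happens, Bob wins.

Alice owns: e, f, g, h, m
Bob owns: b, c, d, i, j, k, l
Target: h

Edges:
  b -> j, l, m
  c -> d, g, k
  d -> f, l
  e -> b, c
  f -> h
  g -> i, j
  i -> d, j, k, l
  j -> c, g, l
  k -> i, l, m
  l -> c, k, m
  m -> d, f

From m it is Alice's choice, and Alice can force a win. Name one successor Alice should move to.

f

A0 = {h}
A1: add {f} — f (Alice) has f→h.
A2: add {m} — m (Alice) has m→f.
A3 = A2; e.g. b (Bob) can still go to j. Fixed point.
From m, successor f is in the attractor (rank 1); the other successor d is not.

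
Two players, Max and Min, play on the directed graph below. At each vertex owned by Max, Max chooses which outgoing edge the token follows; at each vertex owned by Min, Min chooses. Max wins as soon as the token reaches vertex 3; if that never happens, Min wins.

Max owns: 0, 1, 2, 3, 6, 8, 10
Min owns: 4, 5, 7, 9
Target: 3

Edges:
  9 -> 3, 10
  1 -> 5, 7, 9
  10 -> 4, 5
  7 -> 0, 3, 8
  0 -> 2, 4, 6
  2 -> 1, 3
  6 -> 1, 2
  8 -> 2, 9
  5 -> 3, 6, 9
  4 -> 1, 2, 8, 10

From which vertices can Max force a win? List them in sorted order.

A0 = {3}
A1: add {2} — 2 (Max) has 2→3.
A2: add {0, 6, 8} — 0 (Max) has 0→2; 6 (Max) has 6→2; 8 (Max) has 8→2.
A3: add {7} — 7 (Min): all of {0, 3, 8} already in.
A4: add {1} — 1 (Max) has 1→7.
A5 = A4; e.g. 4 (Min) can still go to 10. Fixed point.
Max's winning region = {0, 1, 2, 3, 6, 7, 8}.

0, 1, 2, 3, 6, 7, 8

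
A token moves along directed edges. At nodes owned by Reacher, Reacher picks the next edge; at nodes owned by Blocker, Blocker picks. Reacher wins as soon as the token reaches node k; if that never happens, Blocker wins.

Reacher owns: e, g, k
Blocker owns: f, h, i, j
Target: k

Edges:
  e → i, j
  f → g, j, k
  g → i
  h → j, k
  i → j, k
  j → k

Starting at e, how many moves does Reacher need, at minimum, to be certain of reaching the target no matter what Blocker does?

2

A0 = {k}
A1: add {j} — j (Blocker): all of {k} already in.
A2: add {e, h, i} — e (Reacher) has e→j; h (Blocker): all of {j, k} already in; i (Blocker): all of {j, k} already in.
e enters the attractor at level 2, so Reacher can force the target in 2 moves from there.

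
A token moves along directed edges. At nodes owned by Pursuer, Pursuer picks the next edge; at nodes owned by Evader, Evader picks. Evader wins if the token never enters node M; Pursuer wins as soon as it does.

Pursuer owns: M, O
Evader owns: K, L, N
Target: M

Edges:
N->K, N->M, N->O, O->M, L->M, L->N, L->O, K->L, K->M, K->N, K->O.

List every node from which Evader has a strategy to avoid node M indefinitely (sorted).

K, L, N

A0 = {M}
A1: add {O} — O (Pursuer) has O→M.
A2 = A1; e.g. K (Evader) can still go to L. Fixed point.
Pursuer's attractor = {M, O}; Evader avoids the target exactly from the complement.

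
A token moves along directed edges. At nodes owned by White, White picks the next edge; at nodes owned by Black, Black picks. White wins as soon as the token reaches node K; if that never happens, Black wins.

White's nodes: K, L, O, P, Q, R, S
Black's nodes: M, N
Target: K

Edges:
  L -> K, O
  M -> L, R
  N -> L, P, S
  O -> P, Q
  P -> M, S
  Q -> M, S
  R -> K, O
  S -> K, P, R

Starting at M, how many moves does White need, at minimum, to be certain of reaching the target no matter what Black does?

A0 = {K}
A1: add {L, R, S} — L (White) has L→K; R (White) has R→K; S (White) has S→K.
A2: add {M, P, Q} — M (Black): all of {L, R} already in; P (White) has P→S; Q (White) has Q→S.
M enters the attractor at level 2, so White can force the target in 2 moves from there.

2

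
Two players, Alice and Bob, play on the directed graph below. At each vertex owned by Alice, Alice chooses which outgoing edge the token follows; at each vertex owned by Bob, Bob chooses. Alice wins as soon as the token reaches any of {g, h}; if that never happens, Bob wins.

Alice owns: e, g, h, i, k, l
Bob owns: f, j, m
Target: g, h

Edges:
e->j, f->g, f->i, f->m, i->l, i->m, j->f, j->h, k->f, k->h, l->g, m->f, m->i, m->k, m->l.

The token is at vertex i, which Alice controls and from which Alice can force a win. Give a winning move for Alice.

l

A0 = {g, h}
A1: add {k, l} — k (Alice) has k→h; l (Alice) has l→g.
A2: add {i} — i (Alice) has i→l.
A3 = A2; e.g. e (Alice) has no edge into A2. Fixed point.
From i, successor l is in the attractor (rank 1); the other successor m is not.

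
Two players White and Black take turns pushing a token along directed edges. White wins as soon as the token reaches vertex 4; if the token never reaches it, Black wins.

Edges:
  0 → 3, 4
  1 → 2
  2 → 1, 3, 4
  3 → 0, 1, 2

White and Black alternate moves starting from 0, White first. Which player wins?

Track states (vertex, player-to-move).
A0 = {(4,White), (4,Black)}
A1: add {(0,White), (2,White)}.
(0,White) ∈ A1 ⇒ White forces the target.

White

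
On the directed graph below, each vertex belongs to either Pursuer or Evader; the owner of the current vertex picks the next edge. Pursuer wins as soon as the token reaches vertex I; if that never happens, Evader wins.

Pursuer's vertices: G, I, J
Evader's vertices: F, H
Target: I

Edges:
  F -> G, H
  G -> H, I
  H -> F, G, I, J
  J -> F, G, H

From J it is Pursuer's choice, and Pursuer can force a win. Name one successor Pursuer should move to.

G

A0 = {I}
A1: add {G} — G (Pursuer) has G→I.
A2: add {J} — J (Pursuer) has J→G.
A3 = A2; e.g. F (Evader) can still go to H. Fixed point.
From J, successor G is in the attractor (rank 1); the other successors F, H are not.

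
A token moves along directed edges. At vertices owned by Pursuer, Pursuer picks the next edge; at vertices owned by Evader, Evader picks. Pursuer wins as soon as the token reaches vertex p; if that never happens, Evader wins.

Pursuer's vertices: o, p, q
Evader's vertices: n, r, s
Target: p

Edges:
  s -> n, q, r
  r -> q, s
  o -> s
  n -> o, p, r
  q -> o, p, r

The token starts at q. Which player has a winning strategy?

A0 = {p}
A1: add {q} — q (Pursuer) has q→p.
A2 = A1; e.g. n (Evader) can still go to o. Fixed point.
q ∈ A1, so Pursuer can force the target.

Pursuer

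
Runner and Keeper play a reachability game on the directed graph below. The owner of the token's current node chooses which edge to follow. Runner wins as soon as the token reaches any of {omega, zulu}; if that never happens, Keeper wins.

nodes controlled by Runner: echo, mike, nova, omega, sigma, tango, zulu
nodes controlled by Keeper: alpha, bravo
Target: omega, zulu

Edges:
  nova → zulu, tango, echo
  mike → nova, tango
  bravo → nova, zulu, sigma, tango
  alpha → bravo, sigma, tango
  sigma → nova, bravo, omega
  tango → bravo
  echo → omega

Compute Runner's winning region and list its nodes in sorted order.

echo, mike, nova, omega, sigma, zulu

A0 = {omega, zulu}
A1: add {echo, nova, sigma} — nova (Runner) has nova→zulu; sigma (Runner) has sigma→omega; echo (Runner) has echo→omega.
A2: add {mike} — mike (Runner) has mike→nova.
A3 = A2; e.g. bravo (Keeper) can still go to tango. Fixed point.
Runner's winning region = {echo, mike, nova, omega, sigma, zulu}.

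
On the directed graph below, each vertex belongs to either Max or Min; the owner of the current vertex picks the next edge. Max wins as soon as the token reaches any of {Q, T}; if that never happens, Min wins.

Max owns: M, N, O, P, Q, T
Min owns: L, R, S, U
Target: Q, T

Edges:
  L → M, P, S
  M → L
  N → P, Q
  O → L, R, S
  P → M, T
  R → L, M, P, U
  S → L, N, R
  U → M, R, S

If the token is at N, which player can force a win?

A0 = {Q, T}
A1: add {N, P} — N (Max) has N→Q; P (Max) has P→T.
A2 = A1; e.g. L (Min) can still go to M. Fixed point.
N ∈ A1, so Max can force the target.

Max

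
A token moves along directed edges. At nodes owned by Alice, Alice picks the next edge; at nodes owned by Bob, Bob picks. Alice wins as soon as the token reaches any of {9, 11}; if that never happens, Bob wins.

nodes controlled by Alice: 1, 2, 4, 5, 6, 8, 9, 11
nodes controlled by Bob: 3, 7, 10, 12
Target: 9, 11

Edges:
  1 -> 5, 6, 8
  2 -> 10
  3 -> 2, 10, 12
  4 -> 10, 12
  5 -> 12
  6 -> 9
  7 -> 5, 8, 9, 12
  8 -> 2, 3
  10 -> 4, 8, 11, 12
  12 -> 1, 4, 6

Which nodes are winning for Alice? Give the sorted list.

A0 = {9, 11}
A1: add {6} — 6 (Alice) has 6→9.
A2: add {1} — 1 (Alice) has 1→6.
A3 = A2; e.g. 2 (Alice) has no edge into A2. Fixed point.
Alice's winning region = {1, 6, 9, 11}.

1, 6, 9, 11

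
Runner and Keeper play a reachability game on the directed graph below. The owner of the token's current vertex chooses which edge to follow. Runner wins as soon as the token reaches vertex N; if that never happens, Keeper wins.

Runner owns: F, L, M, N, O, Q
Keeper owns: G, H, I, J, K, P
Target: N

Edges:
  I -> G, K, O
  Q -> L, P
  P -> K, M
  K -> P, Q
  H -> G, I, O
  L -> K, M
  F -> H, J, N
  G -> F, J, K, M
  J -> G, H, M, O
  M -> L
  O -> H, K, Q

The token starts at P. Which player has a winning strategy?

Keeper

A0 = {N}
A1: add {F} — F (Runner) has F→N.
A2 = A1; e.g. G (Keeper) can still go to J. Fixed point.
P never enters the attractor, so Keeper can avoid the target forever.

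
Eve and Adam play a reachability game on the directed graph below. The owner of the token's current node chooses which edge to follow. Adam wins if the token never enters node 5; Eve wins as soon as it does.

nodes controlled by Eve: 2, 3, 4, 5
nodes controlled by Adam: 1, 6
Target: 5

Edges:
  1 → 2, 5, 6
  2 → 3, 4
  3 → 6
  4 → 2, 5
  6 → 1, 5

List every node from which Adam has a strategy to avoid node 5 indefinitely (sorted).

1, 3, 6

A0 = {5}
A1: add {4} — 4 (Eve) has 4→5.
A2: add {2} — 2 (Eve) has 2→4.
A3 = A2; e.g. 1 (Adam) can still go to 6. Fixed point.
Eve's attractor = {2, 4, 5}; Adam avoids the target exactly from the complement.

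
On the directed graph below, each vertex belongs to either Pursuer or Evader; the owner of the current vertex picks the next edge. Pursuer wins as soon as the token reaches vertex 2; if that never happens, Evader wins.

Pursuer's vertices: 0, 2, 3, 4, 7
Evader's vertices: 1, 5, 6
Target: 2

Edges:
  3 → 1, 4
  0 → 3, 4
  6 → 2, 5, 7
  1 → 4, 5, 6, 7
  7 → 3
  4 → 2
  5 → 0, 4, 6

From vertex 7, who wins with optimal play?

A0 = {2}
A1: add {4} — 4 (Pursuer) has 4→2.
A2: add {0, 3} — 0 (Pursuer) has 0→4; 3 (Pursuer) has 3→4.
A3: add {7} — 7 (Pursuer) has 7→3.
A4 = A3; e.g. 1 (Evader) can still go to 5. Fixed point.
7 ∈ A3, so Pursuer can force the target.

Pursuer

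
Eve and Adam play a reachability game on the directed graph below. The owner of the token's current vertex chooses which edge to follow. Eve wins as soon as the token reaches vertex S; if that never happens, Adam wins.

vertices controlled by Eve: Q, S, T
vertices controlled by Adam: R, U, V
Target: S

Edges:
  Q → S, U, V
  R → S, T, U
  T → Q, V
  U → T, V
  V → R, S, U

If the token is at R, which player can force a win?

Adam

A0 = {S}
A1: add {Q} — Q (Eve) has Q→S.
A2: add {T} — T (Eve) has T→Q.
A3 = A2; e.g. R (Adam) can still go to U. Fixed point.
R never enters the attractor, so Adam can avoid the target forever.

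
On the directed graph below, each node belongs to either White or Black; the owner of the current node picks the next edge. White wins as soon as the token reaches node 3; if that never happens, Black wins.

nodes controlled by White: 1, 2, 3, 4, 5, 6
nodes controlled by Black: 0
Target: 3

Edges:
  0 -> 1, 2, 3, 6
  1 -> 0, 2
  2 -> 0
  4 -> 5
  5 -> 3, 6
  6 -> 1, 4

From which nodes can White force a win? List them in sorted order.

3, 4, 5, 6

A0 = {3}
A1: add {5} — 5 (White) has 5→3.
A2: add {4} — 4 (White) has 4→5.
A3: add {6} — 6 (White) has 6→4.
A4 = A3; e.g. 0 (Black) can still go to 1. Fixed point.
White's winning region = {3, 4, 5, 6}.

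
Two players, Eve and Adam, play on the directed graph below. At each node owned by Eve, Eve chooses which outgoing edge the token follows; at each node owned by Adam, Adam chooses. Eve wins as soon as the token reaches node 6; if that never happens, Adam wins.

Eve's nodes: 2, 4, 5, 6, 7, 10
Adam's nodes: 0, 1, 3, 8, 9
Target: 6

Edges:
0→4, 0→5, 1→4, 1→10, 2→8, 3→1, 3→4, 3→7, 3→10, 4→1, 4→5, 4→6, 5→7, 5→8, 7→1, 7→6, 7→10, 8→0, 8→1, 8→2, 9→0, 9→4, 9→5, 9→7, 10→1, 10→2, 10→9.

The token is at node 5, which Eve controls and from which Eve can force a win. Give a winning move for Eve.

A0 = {6}
A1: add {4, 7} — 4 (Eve) has 4→6; 7 (Eve) has 7→6.
A2: add {5} — 5 (Eve) has 5→7.
A3: add {0} — 0 (Adam): all of {4, 5} already in.
A4: add {9} — 9 (Adam): all of {0, 4, 5, 7} already in.
A5: add {10} — 10 (Eve) has 10→9.
A6: add {1} — 1 (Adam): all of {4, 10} already in.
A7: add {3} — 3 (Adam): all of {1, 4, 7, 10} already in.
A8 = A7; e.g. 2 (Eve) has no edge into A7. Fixed point.
From 5, successor 7 is in the attractor (rank 1); the other successor 8 is not.

7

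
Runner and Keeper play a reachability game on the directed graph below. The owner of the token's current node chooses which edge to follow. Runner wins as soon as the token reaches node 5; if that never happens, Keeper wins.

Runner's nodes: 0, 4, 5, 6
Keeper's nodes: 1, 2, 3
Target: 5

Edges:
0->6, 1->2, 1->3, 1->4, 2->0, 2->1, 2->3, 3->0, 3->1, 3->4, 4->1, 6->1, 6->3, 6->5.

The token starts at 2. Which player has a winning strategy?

A0 = {5}
A1: add {6} — 6 (Runner) has 6→5.
A2: add {0} — 0 (Runner) has 0→6.
A3 = A2; e.g. 1 (Keeper) can still go to 2. Fixed point.
2 never enters the attractor, so Keeper can avoid the target forever.

Keeper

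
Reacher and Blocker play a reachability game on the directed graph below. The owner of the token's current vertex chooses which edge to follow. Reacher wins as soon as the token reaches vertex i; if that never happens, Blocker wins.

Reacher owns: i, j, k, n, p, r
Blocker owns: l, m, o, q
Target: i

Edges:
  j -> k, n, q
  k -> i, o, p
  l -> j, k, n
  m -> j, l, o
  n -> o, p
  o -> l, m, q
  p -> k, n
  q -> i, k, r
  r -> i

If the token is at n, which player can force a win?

Reacher

A0 = {i}
A1: add {k, r} — k (Reacher) has k→i; r (Reacher) has r→i.
A2: add {j, p, q} — j (Reacher) has j→k; p (Reacher) has p→k; q (Blocker): all of {i, k, r} already in.
A3: add {n} — n (Reacher) has n→p.
n ∈ A3, so Reacher can force the target.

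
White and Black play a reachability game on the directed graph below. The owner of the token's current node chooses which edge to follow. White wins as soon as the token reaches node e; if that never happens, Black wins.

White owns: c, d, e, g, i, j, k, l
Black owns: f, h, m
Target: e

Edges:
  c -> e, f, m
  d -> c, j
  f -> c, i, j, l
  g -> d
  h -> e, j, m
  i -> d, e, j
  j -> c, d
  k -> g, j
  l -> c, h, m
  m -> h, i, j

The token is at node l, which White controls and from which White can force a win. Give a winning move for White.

A0 = {e}
A1: add {c, i} — c (White) has c→e; i (White) has i→e.
A2: add {d, j, l} — d (White) has d→c; j (White) has j→c; l (White) has l→c.
A3: add {f, g, k} — f (Black): all of {c, i, j, l} already in; g (White) has g→d; k (White) has k→j.
A4 = A3; e.g. h (Black) can still go to m. Fixed point.
From l, successor c is in the attractor (rank 1); the other successors h, m are not.

c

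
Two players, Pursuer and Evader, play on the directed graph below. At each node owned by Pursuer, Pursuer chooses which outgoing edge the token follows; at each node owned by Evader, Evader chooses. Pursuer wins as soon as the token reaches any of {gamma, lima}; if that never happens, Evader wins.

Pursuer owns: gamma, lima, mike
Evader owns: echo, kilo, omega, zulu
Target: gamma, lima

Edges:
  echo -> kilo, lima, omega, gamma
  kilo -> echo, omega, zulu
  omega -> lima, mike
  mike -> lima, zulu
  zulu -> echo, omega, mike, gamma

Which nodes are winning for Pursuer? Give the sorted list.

gamma, lima, mike, omega

A0 = {gamma, lima}
A1: add {mike} — mike (Pursuer) has mike→lima.
A2: add {omega} — omega (Evader): all of {lima, mike} already in.
A3 = A2; e.g. echo (Evader) can still go to kilo. Fixed point.
Pursuer's winning region = {gamma, lima, mike, omega}.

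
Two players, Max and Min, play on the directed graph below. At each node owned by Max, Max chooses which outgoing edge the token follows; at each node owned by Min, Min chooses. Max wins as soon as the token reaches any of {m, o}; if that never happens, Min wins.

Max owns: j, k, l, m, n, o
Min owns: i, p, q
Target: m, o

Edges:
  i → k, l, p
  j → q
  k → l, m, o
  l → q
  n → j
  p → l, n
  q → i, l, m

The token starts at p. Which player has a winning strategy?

Min

A0 = {m, o}
A1: add {k} — k (Max) has k→m.
A2 = A1; e.g. i (Min) can still go to l. Fixed point.
p never enters the attractor, so Min can avoid the target forever.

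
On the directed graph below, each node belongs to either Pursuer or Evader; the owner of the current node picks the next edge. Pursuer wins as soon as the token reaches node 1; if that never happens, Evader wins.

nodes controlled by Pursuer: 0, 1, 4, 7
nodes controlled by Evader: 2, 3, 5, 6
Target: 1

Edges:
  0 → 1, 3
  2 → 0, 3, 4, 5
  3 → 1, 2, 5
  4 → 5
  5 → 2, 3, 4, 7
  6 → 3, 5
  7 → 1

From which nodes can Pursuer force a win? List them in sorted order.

A0 = {1}
A1: add {0, 7} — 0 (Pursuer) has 0→1; 7 (Pursuer) has 7→1.
A2 = A1; e.g. 2 (Evader) can still go to 3. Fixed point.
Pursuer's winning region = {0, 1, 7}.

0, 1, 7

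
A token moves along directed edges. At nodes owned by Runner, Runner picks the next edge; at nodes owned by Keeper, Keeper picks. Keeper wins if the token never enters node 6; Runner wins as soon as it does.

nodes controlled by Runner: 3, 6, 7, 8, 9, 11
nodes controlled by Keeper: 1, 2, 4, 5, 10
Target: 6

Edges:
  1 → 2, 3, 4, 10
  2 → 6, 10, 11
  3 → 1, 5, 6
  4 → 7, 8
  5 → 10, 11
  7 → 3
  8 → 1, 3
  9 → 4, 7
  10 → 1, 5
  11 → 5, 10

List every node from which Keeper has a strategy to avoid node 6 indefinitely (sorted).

1, 2, 5, 10, 11

A0 = {6}
A1: add {3} — 3 (Runner) has 3→6.
A2: add {7, 8} — 7 (Runner) has 7→3; 8 (Runner) has 8→3.
A3: add {4, 9} — 4 (Keeper): all of {7, 8} already in; 9 (Runner) has 9→7.
A4 = A3; e.g. 1 (Keeper) can still go to 2. Fixed point.
Runner's attractor = {3, 4, 6, 7, 8, 9}; Keeper avoids the target exactly from the complement.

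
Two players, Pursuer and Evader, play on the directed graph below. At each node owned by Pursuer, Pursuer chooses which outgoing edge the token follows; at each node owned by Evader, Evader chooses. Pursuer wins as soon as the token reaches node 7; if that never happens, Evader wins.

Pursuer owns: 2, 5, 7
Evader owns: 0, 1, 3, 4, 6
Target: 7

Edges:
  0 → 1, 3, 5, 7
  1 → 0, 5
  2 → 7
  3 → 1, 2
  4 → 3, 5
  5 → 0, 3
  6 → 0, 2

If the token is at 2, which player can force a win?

Pursuer

A0 = {7}
A1: add {2} — 2 (Pursuer) has 2→7.
A2 = A1; e.g. 0 (Evader) can still go to 1. Fixed point.
2 ∈ A1, so Pursuer can force the target.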